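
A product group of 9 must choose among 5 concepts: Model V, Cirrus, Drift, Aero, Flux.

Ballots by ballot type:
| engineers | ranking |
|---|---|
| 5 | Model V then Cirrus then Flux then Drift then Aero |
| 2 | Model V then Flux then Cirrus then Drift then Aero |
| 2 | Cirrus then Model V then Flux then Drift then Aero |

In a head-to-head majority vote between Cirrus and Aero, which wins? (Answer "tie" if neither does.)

Cirrus

Ballots ranking Cirrus above Aero: 5 + 2 + 2 = 9.
Ballots ranking Aero above Cirrus: 9 − 9 = 0.
Cirrus wins the head-to-head 9–0.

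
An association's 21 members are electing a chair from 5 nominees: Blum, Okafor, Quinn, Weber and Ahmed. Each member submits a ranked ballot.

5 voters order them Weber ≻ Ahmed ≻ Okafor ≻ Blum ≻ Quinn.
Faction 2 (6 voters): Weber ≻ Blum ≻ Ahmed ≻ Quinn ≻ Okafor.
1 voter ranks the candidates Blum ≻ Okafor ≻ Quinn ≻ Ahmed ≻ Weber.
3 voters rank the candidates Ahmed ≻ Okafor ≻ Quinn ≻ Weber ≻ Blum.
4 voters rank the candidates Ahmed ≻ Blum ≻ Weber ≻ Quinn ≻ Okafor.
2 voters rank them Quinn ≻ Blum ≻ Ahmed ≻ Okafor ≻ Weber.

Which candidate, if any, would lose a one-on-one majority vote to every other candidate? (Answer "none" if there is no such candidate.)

Head-to-head results (21 voters):
Blum vs Okafor: Blum preferred on 6+1+4+2 = 13 ballots; Blum wins 13–8.
Blum vs Quinn: Blum preferred on 5+6+1+4 = 16 ballots; Blum wins 16–5.
Blum vs Weber: 7 to 14, Weber.
Blum vs Ahmed: Ahmed wins 12–9.
Okafor vs Quinn: Okafor preferred on 5+1+3 = 9 ballots; Quinn wins 12–9.
Okafor vs Weber: Weber wins 15–6.
Okafor vs Ahmed: Ahmed, 20–1.
Quinn vs Weber: 6 to 15, Weber.
Quinn–Ahmed: Ahmed 18–3.
Weber–Ahmed: Weber 11–10.
Only Okafor has no wins; Okafor is the Condorcet loser.

Okafor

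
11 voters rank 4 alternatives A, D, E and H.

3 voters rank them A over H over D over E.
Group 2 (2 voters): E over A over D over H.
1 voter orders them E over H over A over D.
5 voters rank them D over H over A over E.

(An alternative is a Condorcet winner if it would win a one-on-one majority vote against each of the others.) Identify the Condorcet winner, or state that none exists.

none

Head-to-head results (11 voters):
A vs D: A wins 6–5.
A vs E: 8 to 3, A.
A vs H: 5 to 6, H.
D vs E: 3+5 = 8 for D, 3 for E — D by 8–3.
D vs H: D, 7–4.
E vs H: 2+1 = 3 for E, 8 for H — H by 8–3.
No alternative is unbeaten: A loses to H; D loses to A; E loses to A; H loses to D. In particular A beats D beats H beats A is a majority cycle — no Condorcet winner exists.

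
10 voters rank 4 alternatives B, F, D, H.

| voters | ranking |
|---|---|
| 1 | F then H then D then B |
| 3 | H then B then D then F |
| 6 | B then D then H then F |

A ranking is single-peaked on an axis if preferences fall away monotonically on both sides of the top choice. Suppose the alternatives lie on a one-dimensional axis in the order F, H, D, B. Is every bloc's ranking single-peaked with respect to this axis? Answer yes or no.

no

Axis positions: F=1, H=2, D=3, B=4.
Bloc 1 (peak F at position 1): ranking walks positions 1-2-3-4, expanding outward from the peak — single-peaked.
Bloc 2: ranking walks positions 2-4-3-1; B is ranked above D even though D lies between B and the peak H on the axis — preferences dip and rise again. Not single-peaked.
Bloc 3 (peak B at position 4): ranking walks positions 4-3-2-1, expanding outward from the peak — single-peaked.
Bloc 2 violates single-peakedness, so the profile is not single-peaked on this axis.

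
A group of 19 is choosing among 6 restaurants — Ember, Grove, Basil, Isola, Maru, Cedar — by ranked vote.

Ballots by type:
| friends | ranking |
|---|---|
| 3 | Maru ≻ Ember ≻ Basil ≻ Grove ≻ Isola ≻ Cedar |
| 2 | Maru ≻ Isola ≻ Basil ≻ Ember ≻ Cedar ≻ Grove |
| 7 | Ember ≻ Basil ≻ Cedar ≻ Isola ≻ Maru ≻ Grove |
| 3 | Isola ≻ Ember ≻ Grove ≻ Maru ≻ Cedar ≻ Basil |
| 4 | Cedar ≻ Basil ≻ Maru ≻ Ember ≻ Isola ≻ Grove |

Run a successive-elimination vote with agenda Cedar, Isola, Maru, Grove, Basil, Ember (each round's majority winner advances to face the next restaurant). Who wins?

Ember

Round 1: Cedar vs Isola — 11–8, Cedar advances.
Round 2: Cedar vs Maru — 11–8, Cedar advances.
Round 3: Cedar vs Grove — 13–6, Cedar advances.
Round 4: Cedar vs Basil — 7–12, Basil advances.
Round 5: Basil vs Ember — 6–13, Ember advances.
The agenda winner is Ember.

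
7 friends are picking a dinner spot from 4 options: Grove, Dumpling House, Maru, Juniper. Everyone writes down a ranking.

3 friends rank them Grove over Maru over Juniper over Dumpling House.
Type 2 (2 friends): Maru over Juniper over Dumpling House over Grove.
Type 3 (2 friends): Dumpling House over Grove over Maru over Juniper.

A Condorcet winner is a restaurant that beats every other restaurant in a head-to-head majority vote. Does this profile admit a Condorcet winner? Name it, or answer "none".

Head-to-head results (7 friends):
Grove vs Dumpling House: Dumpling House wins 4–3.
Grove–Maru: Grove 5–2.
Grove–Juniper: Grove 5–2.
Dumpling House–Maru: Maru 5–2.
Dumpling House vs Juniper: Juniper, 5–2.
Maru vs Juniper: Maru, 7–0.
No restaurant is unbeaten: Grove loses to Dumpling House; Dumpling House loses to Maru; Maru loses to Grove; Juniper loses to Grove. In particular Grove > Maru > Dumpling House > Grove is a majority cycle — no Condorcet winner exists.

none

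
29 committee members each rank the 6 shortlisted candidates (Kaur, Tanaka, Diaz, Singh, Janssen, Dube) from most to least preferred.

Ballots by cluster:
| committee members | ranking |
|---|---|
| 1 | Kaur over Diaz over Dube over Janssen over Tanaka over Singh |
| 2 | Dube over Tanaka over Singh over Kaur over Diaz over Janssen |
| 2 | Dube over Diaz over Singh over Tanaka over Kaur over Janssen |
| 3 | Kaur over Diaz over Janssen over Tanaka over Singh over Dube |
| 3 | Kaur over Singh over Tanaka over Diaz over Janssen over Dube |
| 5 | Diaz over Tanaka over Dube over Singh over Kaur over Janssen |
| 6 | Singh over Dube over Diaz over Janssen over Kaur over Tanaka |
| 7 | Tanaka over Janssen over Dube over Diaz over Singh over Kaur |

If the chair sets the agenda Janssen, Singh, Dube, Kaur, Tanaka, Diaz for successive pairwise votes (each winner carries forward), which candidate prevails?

Round 1: Janssen vs Singh — 11–18, Singh advances.
Round 2: Singh vs Dube — 12–17, Dube advances.
Round 3: Dube vs Kaur — 22–7, Dube advances.
Round 4: Dube vs Tanaka — 11–18, Tanaka advances.
Round 5: Tanaka vs Diaz — 12–17, Diaz advances.
Diaz survives the agenda.

Diaz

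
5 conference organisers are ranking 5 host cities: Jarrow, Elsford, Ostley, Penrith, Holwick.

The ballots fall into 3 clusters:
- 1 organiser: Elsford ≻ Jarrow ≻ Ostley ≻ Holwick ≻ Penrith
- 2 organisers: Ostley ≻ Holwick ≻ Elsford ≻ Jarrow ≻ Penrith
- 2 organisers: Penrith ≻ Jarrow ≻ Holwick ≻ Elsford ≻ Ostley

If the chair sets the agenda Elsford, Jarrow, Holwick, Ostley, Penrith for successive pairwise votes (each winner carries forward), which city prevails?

Round 1: Elsford vs Jarrow — 3–2, Elsford advances.
Round 2: Elsford vs Holwick — 1–4, Holwick advances.
Round 3: Holwick vs Ostley — 2–3, Ostley advances.
Round 4: Ostley vs Penrith — 3–2, Ostley advances.
Ostley survives the agenda.

Ostley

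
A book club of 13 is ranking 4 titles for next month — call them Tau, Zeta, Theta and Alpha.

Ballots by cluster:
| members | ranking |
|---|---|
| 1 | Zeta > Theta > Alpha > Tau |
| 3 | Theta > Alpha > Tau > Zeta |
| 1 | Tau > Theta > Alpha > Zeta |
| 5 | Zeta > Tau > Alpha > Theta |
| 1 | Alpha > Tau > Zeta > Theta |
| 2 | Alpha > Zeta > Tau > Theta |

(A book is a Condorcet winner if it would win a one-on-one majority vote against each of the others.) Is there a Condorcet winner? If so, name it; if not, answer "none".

Head-to-head results (13 members):
Tau vs Zeta: Zeta, 8–5.
Tau vs Theta: Tau, 9–4.
Tau–Alpha: Alpha 7–6.
Zeta vs Theta: Zeta, 9–4.
Zeta–Alpha: Alpha 7–6.
Theta vs Alpha: Alpha wins 8–5.
Alpha beats each of Tau, Zeta, Theta — Alpha is the Condorcet winner.

Alpha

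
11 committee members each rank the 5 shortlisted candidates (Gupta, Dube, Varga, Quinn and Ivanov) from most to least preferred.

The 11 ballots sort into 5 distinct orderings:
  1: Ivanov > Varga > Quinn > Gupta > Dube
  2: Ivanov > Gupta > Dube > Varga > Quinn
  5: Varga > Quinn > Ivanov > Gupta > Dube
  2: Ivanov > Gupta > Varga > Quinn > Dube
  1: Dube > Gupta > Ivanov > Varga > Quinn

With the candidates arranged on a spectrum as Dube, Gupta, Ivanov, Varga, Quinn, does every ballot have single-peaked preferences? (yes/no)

yes

Axis positions: Dube=1, Gupta=2, Ivanov=3, Varga=4, Quinn=5.
Group 1 (peak Ivanov at position 3): ranking walks positions 3-4-5-2-1, expanding outward from the peak — single-peaked.
Group 2 (peak Ivanov at position 3): ranking walks positions 3-2-1-4-5, expanding outward from the peak — single-peaked.
Group 3 (peak Varga at position 4): ranking walks positions 4-5-3-2-1, expanding outward from the peak — single-peaked.
Group 4 (peak Ivanov at position 3): ranking walks positions 3-2-4-5-1, expanding outward from the peak — single-peaked.
Group 5 (peak Dube at position 1): ranking walks positions 1-2-3-4-5, expanding outward from the peak — single-peaked.
Every ranking is single-peaked on this axis.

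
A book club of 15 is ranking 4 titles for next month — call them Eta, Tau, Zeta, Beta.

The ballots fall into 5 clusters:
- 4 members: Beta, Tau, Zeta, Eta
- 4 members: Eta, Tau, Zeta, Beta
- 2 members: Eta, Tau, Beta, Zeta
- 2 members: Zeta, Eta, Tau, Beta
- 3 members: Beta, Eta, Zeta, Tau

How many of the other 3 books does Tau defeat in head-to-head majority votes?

Tau against each rival (15 members):
Tau vs Eta: 4 for Tau, 11 for Eta — Eta by 11–4.
Tau vs Zeta: Tau wins 10–5.
Tau vs Beta: Tau wins 8–7.
Tau beats Zeta, Beta; loses to Eta — 2 pairwise wins.

2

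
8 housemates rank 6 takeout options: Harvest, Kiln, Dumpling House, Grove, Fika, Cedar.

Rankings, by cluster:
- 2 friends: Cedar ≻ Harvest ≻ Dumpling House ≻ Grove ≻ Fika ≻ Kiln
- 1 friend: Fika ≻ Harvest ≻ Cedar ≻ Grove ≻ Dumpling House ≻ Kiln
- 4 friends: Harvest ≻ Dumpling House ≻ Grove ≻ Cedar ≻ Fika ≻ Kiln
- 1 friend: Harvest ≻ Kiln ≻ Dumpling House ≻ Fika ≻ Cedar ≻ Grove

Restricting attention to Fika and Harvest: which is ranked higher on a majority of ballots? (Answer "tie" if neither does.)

Ballots ranking Fika above Harvest: 1.
Ballots ranking Harvest above Fika: 8 − 1 = 7.
Harvest wins the head-to-head 7–1.

Harvest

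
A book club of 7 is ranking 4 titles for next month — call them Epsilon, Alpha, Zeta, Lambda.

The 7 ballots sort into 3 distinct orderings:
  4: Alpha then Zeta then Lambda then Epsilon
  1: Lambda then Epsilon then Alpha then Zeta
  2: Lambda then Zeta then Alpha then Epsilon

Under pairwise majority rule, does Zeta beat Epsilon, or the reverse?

Zeta

Ballots ranking Zeta above Epsilon: 4 + 2 = 6.
Ballots ranking Epsilon above Zeta: 7 − 6 = 1.
Zeta wins the head-to-head 6–1.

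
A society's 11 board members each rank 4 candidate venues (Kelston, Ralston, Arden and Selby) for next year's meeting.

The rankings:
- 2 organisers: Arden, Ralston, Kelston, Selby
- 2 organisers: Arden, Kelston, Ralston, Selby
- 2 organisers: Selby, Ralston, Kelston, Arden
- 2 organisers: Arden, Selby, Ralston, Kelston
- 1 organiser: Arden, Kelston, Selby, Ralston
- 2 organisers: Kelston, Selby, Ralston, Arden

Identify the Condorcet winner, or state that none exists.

Check each pair by majority over 11 ballots:
Kelston vs Ralston: Kelston preferred on 2+1+2 = 5 ballots; Ralston wins 6–5.
Kelston vs Arden: Kelston is ranked higher on 2+2 = 4 ballots, Arden on 7. Arden wins 7–4.
Kelston vs Selby: Kelston preferred on 2+2+1+2 = 7 ballots; Kelston wins 7–4.
Ralston vs Arden: Ralston is ranked higher on 2+2 = 4 ballots, Arden on 7. Arden wins 7–4.
Ralston vs Selby: 4 to 7, Selby.
Arden vs Selby: Arden is ranked higher on 2+2+2+1 = 7 ballots, Selby on 4. Arden wins 7–4.
Arden defeats every rival head-to-head and is the Condorcet winner.

Arden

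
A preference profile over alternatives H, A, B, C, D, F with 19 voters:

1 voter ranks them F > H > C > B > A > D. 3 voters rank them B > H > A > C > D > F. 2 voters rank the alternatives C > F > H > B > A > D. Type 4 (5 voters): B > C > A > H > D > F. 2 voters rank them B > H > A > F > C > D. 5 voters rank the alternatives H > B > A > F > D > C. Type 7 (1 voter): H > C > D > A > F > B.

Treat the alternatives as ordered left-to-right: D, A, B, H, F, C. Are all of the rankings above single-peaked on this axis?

no

Axis positions: D=1, A=2, B=3, H=4, F=5, C=6.
Type 1 (peak F at position 5): ranking walks positions 5-4-6-3-2-1, expanding outward from the peak — single-peaked.
Type 2: ranking walks positions 3-4-2-6-1-5; C is ranked above F even though F lies between C and the peak B on the axis — preferences dip and rise again. Not single-peaked.
Type 3 (peak C at position 6): ranking walks positions 6-5-4-3-2-1, expanding outward from the peak — single-peaked.
Type 4: ranking walks positions 3-6-2-4-1-5; C is ranked above H even though H lies between C and the peak B on the axis — preferences dip and rise again. Not single-peaked.
Type 5 (peak B at position 3): ranking walks positions 3-4-2-5-6-1, expanding outward from the peak — single-peaked.
Type 6 (peak H at position 4): ranking walks positions 4-3-2-5-1-6, expanding outward from the peak — single-peaked.
Type 7: ranking walks positions 4-6-1-2-5-3; C is ranked above F even though F lies between C and the peak H on the axis — preferences dip and rise again. Not single-peaked.
Type 2 violates single-peakedness, so the profile is not single-peaked on this axis.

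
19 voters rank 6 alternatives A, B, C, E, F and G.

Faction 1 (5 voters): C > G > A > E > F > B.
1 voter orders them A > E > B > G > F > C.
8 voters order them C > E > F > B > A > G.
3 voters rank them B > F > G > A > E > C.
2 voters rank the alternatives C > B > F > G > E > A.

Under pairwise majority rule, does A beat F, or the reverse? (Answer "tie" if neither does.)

Ballots ranking A above F: 5 + 1 = 6.
Ballots ranking F above A: 19 − 6 = 13.
F wins the head-to-head 13–6.

F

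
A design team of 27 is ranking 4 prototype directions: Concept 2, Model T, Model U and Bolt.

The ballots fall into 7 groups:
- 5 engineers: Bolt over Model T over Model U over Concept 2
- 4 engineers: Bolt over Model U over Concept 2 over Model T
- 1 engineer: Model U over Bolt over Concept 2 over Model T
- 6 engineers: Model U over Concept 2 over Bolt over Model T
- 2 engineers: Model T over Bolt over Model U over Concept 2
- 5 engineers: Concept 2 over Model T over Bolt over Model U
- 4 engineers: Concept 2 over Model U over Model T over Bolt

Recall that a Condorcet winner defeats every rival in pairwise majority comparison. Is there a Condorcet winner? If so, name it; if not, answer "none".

Head-to-head results (27 engineers):
Concept 2–Model T: Concept 2 20–7.
Concept 2–Model U: Model U 18–9.
Concept 2 vs Bolt: Concept 2 wins 15–12.
Model T vs Model U: Model U, 15–12.
Model T vs Bolt: Bolt wins 16–11.
Model U vs Bolt: Bolt, 16–11.
Every design loses at least once (Concept 2 loses to Model U; Model T loses to Concept 2; Model U loses to Bolt; Bolt loses to Concept 2). The majority relation contains the cycle Concept 2 beats Bolt beats Model U beats Concept 2, so there is no Condorcet winner.

none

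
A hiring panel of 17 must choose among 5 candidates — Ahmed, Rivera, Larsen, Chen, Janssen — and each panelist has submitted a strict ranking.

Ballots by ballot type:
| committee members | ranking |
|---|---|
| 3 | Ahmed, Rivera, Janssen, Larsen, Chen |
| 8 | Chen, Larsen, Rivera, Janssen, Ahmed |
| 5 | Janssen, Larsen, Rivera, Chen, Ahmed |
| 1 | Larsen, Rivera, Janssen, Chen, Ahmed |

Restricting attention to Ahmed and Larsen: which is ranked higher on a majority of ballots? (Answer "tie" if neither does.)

Ballots ranking Ahmed above Larsen: 3.
Ballots ranking Larsen above Ahmed: 17 − 3 = 14.
Larsen wins the head-to-head 14–3.

Larsen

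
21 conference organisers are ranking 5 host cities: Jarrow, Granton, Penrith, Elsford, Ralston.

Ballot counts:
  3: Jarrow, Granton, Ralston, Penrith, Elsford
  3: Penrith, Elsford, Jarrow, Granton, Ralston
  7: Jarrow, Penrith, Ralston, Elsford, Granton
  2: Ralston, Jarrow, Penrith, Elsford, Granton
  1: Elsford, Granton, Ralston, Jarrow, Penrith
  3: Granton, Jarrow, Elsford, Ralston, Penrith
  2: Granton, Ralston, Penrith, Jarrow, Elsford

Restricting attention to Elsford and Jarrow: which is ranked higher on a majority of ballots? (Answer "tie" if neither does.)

Ballots ranking Elsford above Jarrow: 3 + 1 = 4.
Ballots ranking Jarrow above Elsford: 21 − 4 = 17.
Jarrow wins the head-to-head 17–4.

Jarrow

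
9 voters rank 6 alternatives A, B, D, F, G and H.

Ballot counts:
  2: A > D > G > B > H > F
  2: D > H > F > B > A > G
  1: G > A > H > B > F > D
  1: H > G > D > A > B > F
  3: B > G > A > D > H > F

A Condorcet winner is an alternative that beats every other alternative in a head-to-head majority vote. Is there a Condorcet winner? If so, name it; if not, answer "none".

Head-to-head results (9 voters):
A vs B: 4 to 5, B.
A vs D: A preferred on 2+1+3 = 6 ballots; A wins 6–3.
A vs F: A, 7–2.
A vs G: A preferred on 2+2 = 4 ballots; G wins 5–4.
A vs H: 6 to 3, A.
B–D: D 5–4.
B vs F: 7 to 2, B.
B–G: B 5–4.
B–H: B 5–4.
D vs F: D, 8–1.
D vs G: D is ranked higher on 2+2 = 4 ballots, G on 5. G wins 5–4.
D vs H: 7 to 2, D.
F vs G: F preferred on 2 ballots; G wins 7–2.
F vs H: 0 to 9, H.
G vs H: G preferred on 2+1+3 = 6 ballots; G wins 6–3.
Every alternative loses at least once (A loses to B; B loses to D; D loses to A; F loses to A; G loses to B; H loses to A). The majority relation contains the cycle A → D → B → A, so there is no Condorcet winner.

none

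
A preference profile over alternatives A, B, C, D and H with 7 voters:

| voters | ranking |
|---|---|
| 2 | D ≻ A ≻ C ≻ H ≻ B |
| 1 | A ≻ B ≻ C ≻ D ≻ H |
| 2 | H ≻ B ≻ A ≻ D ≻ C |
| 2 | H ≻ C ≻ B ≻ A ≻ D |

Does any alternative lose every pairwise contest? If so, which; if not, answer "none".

Head-to-head results (7 voters):
A vs B: B wins 4–3.
A vs C: 2+1+2 = 5 for A, 2 for C — A by 5–2.
A vs D: A is ranked higher on 1+2+2 = 5 ballots, D on 2. A wins 5–2.
A–H: H 4–3.
B vs C: C wins 4–3.
B vs D: B preferred on 1+2+2 = 5 ballots; B wins 5–2.
B vs H: H, 6–1.
C vs D: 3 to 4, D.
C vs H: H wins 4–3.
D vs H: 3 to 4, H.
No alternative is winless: A beats C; B beats A; C beats B; D beats C; H beats A. There is no Condorcet loser.

none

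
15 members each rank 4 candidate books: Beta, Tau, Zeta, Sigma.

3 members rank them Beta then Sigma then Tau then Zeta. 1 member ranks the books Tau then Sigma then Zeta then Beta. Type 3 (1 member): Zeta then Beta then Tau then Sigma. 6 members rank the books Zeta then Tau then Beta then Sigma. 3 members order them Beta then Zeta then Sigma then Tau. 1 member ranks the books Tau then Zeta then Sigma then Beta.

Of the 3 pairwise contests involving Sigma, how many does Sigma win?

0

Sigma against each rival (15 members):
Sigma vs Beta: Sigma preferred on 1+1 = 2 ballots; Beta wins 13–2.
Sigma vs Tau: Tau wins 9–6.
Sigma vs Zeta: Zeta, 11–4.
Sigma beats no one; loses to Beta, Tau, Zeta — 0 pairwise wins.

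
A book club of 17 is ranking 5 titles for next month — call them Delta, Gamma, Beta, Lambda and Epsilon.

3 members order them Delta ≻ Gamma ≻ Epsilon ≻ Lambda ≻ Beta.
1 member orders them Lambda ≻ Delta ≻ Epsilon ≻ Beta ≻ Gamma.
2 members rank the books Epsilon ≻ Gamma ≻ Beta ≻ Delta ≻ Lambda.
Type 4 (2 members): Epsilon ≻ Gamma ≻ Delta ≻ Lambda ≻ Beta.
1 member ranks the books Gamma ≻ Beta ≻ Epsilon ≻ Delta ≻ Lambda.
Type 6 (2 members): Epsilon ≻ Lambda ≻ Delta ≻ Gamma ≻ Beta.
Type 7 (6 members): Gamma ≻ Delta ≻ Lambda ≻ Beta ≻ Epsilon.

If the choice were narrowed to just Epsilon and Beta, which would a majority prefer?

Epsilon

Ballots ranking Epsilon above Beta: 3 + 1 + 2 + 2 + 2 = 10.
Ballots ranking Beta above Epsilon: 17 − 10 = 7.
Epsilon wins the head-to-head 10–7.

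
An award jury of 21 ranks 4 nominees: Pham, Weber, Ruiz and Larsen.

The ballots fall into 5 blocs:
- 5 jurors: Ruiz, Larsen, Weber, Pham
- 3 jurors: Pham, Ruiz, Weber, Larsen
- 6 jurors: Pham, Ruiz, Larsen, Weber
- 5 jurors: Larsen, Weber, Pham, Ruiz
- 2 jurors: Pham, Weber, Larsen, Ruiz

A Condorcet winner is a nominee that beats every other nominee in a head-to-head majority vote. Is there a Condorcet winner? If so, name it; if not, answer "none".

Pham

Head-to-head results (21 jurors):
Pham vs Weber: Pham wins 11–10.
Pham vs Ruiz: Pham, 16–5.
Pham vs Larsen: Pham wins 11–10.
Weber vs Ruiz: Ruiz, 14–7.
Weber vs Larsen: Larsen wins 16–5.
Ruiz vs Larsen: Ruiz wins 14–7.
Pham defeats every rival head-to-head and is the Condorcet winner.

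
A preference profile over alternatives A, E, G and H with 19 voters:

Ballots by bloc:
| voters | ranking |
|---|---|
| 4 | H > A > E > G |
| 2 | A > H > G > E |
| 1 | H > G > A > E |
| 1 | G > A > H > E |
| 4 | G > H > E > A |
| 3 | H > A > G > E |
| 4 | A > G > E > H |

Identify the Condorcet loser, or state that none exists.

Pairwise majorities:
A–E: A 15–4.
A vs G: 4+2+3+4 = 13 for A, 6 for G — A by 13–6.
A vs H: A is ranked higher on 2+1+4 = 7 ballots, H on 12. H wins 12–7.
E vs G: 4 to 15, G.
E vs H: 4 for E, 15 for H — H by 15–4.
G vs H: H, 10–9.
E is beaten in every head-to-head and is the Condorcet loser.

E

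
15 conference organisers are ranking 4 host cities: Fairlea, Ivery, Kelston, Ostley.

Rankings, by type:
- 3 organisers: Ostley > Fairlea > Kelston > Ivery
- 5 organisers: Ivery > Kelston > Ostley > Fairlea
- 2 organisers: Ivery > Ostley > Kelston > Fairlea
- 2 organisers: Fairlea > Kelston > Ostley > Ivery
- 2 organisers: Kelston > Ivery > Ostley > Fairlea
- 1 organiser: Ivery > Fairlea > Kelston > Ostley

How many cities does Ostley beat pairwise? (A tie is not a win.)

1

Ostley against each rival (15 organisers):
Ostley vs Fairlea: Ostley wins 12–3.
Ostley vs Ivery: Ostley is ranked higher on 3+2 = 5 ballots, Ivery on 10. Ivery wins 10–5.
Ostley–Kelston: Kelston 10–5.
Ostley beats Fairlea; loses to Ivery, Kelston — 1 pairwise win.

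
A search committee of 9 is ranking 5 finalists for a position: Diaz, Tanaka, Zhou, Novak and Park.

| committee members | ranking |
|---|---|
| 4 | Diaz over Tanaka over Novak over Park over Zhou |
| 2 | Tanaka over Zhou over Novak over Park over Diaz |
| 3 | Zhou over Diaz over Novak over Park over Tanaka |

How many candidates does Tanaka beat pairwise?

Tanaka against each rival (9 committee members):
Tanaka vs Diaz: Diaz, 7–2.
Tanaka vs Zhou: Tanaka wins 6–3.
Tanaka vs Novak: Tanaka wins 6–3.
Tanaka vs Park: Tanaka is ranked higher on 4+2 = 6 ballots, Park on 3. Tanaka wins 6–3.
Tanaka beats Zhou, Novak, Park; loses to Diaz — 3 pairwise wins.

3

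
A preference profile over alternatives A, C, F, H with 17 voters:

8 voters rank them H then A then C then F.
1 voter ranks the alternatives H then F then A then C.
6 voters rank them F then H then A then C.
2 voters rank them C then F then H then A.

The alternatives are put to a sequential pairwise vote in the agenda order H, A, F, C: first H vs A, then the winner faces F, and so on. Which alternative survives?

H

Round 1: H vs A — 17–0, H advances.
Round 2: H vs F — 9–8, H advances.
Round 3: H vs C — 15–2, H advances.
The agenda winner is H.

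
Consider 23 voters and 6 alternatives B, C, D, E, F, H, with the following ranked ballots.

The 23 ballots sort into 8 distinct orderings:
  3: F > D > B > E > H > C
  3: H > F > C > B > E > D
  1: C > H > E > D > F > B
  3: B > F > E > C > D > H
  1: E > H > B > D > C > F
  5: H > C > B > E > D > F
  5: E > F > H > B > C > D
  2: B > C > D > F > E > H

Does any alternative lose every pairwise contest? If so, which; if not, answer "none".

D

Head-to-head results (23 voters):
B vs C: B is ranked higher on 3+3+1+5+2 = 14 ballots, C on 9. B wins 14–9.
B vs D: B is ranked higher on 3+3+1+5+5+2 = 19 ballots, D on 4. B wins 19–4.
B vs E: B wins 16–7.
B vs F: F wins 12–11.
B vs H: 3+3+2 = 8 for B, 15 for H — H by 15–8.
C vs D: C is ranked higher on 3+1+3+5+5+2 = 19 ballots, D on 4. C wins 19–4.
C–E: E 12–11.
C vs F: 1+1+5+2 = 9 for C, 14 for F — F by 14–9.
C vs H: H, 17–6.
D vs E: E, 18–5.
D vs F: D is ranked higher on 1+1+5+2 = 9 ballots, F on 14. F wins 14–9.
D vs H: 3+3+2 = 8 for D, 15 for H — H by 15–8.
E vs F: E preferred on 1+1+5+5 = 12 ballots; E wins 12–11.
E vs H: E wins 14–9.
F vs H: 13 to 10, F.
Only D has no wins; D is the Condorcet loser.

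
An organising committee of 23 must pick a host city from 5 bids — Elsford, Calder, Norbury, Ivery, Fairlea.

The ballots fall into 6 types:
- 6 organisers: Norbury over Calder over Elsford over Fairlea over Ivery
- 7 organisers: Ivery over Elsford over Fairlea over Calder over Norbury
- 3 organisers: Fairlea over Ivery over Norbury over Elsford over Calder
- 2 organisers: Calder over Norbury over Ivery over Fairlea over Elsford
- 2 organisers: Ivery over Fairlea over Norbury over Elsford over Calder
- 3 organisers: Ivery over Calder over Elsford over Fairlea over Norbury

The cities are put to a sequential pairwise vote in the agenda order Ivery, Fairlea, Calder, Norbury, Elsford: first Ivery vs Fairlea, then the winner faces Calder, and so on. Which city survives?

Round 1: Ivery vs Fairlea — 14–9, Ivery advances.
Round 2: Ivery vs Calder — 15–8, Ivery advances.
Round 3: Ivery vs Norbury — 15–8, Ivery advances.
Round 4: Ivery vs Elsford — 17–6, Ivery advances.
Ivery survives the agenda.

Ivery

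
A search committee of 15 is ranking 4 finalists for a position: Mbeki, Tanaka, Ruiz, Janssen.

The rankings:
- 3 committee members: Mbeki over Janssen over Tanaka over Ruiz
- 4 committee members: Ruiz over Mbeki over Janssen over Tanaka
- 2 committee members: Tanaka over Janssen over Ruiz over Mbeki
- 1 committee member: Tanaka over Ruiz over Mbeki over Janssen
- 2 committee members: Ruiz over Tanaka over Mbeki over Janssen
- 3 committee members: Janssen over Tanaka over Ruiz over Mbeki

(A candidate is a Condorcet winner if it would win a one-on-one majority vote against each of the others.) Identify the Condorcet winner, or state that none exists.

none

Pairwise majorities:
Mbeki vs Tanaka: 3+4 = 7 for Mbeki, 8 for Tanaka — Tanaka by 8–7.
Mbeki vs Ruiz: Ruiz wins 12–3.
Mbeki–Janssen: Mbeki 10–5.
Tanaka vs Ruiz: Tanaka, 9–6.
Tanaka–Janssen: Janssen 10–5.
Ruiz vs Janssen: 4+1+2 = 7 for Ruiz, 8 for Janssen — Janssen by 8–7.
Each candidate drops at least one matchup (Mbeki loses to Tanaka; Tanaka loses to Janssen; Ruiz loses to Tanaka; Janssen loses to Mbeki); the cycle Mbeki → Janssen → Tanaka → Mbeki rules out a Condorcet winner.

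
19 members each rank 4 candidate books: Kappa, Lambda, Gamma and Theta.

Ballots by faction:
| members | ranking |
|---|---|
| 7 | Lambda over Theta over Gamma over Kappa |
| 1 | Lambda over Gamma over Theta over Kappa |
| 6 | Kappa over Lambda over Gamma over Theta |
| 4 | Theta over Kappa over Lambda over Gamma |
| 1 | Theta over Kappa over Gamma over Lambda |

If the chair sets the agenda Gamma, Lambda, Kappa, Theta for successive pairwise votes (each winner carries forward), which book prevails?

Round 1: Gamma vs Lambda — 1–18, Lambda advances.
Round 2: Lambda vs Kappa — 8–11, Kappa advances.
Round 3: Kappa vs Theta — 6–13, Theta advances.
Theta survives the agenda.

Theta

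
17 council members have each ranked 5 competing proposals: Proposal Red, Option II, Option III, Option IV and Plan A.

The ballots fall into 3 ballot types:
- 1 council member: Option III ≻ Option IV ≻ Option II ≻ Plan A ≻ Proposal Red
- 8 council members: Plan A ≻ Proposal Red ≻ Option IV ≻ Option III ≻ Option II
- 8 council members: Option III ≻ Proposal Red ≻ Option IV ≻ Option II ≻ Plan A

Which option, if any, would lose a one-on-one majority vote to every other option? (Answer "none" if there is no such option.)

Pairwise majorities:
Proposal Red vs Option II: 8+8 = 16 for Proposal Red, 1 for Option II — Proposal Red by 16–1.
Proposal Red vs Option III: Proposal Red preferred on 8 ballots; Option III wins 9–8.
Proposal Red vs Option IV: 8+8 = 16 for Proposal Red, 1 for Option IV — Proposal Red by 16–1.
Proposal Red vs Plan A: Plan A, 9–8.
Option II vs Option III: Option III, 17–0.
Option II–Option IV: Option IV 17–0.
Option II vs Plan A: 1+8 = 9 for Option II, 8 for Plan A — Option II by 9–8.
Option III vs Option IV: Option III wins 9–8.
Option III–Plan A: Option III 9–8.
Option IV vs Plan A: Option IV, 9–8.
Every option wins at least one matchup (Proposal Red beats Option II; Option II beats Plan A; Option III beats Proposal Red; Option IV beats Option II; Plan A beats Proposal Red), so there is no Condorcet loser.

none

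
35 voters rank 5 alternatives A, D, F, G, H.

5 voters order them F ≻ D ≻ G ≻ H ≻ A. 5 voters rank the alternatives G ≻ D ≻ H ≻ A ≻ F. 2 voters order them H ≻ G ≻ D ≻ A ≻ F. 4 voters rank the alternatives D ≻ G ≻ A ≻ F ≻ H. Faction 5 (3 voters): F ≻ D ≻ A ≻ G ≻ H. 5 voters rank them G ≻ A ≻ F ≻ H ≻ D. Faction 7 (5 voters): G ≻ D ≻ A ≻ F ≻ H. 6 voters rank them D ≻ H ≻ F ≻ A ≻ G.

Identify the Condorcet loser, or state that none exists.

none

Pairwise majorities:
A vs D: D, 30–5.
A vs F: A preferred on 5+2+4+5+5 = 21 ballots; A wins 21–14.
A vs G: 3+6 = 9 for A, 26 for G — G by 26–9.
A vs H: A preferred on 4+3+5+5 = 17 ballots; H wins 18–17.
D vs F: 22 to 13, D.
D vs G: D, 18–17.
D vs H: D is ranked higher on 5+5+4+3+5+6 = 28 ballots, H on 7. D wins 28–7.
F vs G: 5+3+6 = 14 for F, 21 for G — G by 21–14.
F vs H: 5+4+3+5+5 = 22 for F, 13 for H — F by 22–13.
G vs H: 27 to 8, G.
Every alternative wins at least one matchup (A beats F; D beats A; F beats H; G beats A; H beats A), so there is no Condorcet loser.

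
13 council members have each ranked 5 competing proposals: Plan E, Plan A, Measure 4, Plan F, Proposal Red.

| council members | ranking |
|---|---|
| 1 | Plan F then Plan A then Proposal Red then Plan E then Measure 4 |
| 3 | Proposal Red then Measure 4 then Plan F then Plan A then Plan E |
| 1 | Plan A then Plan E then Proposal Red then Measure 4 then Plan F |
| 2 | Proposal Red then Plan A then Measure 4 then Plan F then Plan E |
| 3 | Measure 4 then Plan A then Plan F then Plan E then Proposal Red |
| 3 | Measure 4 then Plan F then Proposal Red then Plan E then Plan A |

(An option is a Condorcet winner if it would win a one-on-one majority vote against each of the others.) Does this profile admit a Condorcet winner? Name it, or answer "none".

none

Check each pair by majority over 13 ballots:
Plan E vs Plan A: Plan A wins 10–3.
Plan E–Measure 4: Measure 4 11–2.
Plan E vs Plan F: Plan F wins 12–1.
Plan E vs Proposal Red: Proposal Red, 9–4.
Plan A vs Measure 4: Measure 4 wins 9–4.
Plan A vs Plan F: Plan F, 7–6.
Plan A vs Proposal Red: Proposal Red, 8–5.
Measure 4 vs Plan F: Measure 4, 12–1.
Measure 4 vs Proposal Red: Proposal Red wins 7–6.
Plan F vs Proposal Red: Plan F, 7–6.
Each option drops at least one matchup (Plan E loses to Plan A; Plan A loses to Measure 4; Measure 4 loses to Proposal Red; Plan F loses to Measure 4; Proposal Red loses to Plan F); the cycle Measure 4 > Plan F > Proposal Red > Measure 4 rules out a Condorcet winner.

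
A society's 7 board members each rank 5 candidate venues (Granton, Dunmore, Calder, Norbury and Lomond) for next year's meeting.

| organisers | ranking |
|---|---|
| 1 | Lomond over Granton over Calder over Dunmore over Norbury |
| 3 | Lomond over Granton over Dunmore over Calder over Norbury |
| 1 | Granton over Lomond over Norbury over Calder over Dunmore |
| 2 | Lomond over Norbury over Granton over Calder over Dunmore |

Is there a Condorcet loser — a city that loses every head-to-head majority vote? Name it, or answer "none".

Norbury

Pairwise majorities:
Granton–Dunmore: Granton 7–0.
Granton vs Calder: Granton wins 7–0.
Granton vs Norbury: Granton wins 5–2.
Granton vs Lomond: Lomond, 6–1.
Dunmore vs Calder: Dunmore is ranked higher on 3 ballots, Calder on 4. Calder wins 4–3.
Dunmore vs Norbury: Dunmore preferred on 1+3 = 4 ballots; Dunmore wins 4–3.
Dunmore vs Lomond: 0 to 7, Lomond.
Calder vs Norbury: Calder is ranked higher on 1+3 = 4 ballots, Norbury on 3. Calder wins 4–3.
Calder vs Lomond: Calder preferred on 0 ballots; Lomond wins 7–0.
Norbury vs Lomond: 0 to 7, Lomond.
Only Norbury has no wins; Norbury is the Condorcet loser.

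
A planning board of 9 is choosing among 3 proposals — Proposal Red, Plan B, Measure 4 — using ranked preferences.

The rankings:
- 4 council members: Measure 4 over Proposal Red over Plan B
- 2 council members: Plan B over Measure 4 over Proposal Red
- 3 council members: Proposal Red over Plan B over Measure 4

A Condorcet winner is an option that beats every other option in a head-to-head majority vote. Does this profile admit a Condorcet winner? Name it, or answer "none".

Pairwise majorities:
Proposal Red vs Plan B: Proposal Red wins 7–2.
Proposal Red vs Measure 4: Measure 4 wins 6–3.
Plan B vs Measure 4: Plan B wins 5–4.
Each option drops at least one matchup (Proposal Red loses to Measure 4; Plan B loses to Proposal Red; Measure 4 loses to Plan B); the cycle Proposal Red > Plan B > Measure 4 > Proposal Red rules out a Condorcet winner.

none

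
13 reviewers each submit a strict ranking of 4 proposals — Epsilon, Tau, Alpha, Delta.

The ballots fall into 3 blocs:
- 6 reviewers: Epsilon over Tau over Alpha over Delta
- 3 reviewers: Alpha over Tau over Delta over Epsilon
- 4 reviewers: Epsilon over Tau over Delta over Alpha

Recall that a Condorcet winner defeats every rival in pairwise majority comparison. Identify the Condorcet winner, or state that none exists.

Head-to-head results (13 reviewers):
Epsilon vs Tau: Epsilon, 10–3.
Epsilon vs Alpha: Epsilon, 10–3.
Epsilon vs Delta: Epsilon, 10–3.
Tau vs Alpha: Tau wins 10–3.
Tau vs Delta: Tau, 13–0.
Alpha vs Delta: Alpha wins 9–4.
Epsilon beats each of Tau, Alpha, Delta — Epsilon is the Condorcet winner.

Epsilon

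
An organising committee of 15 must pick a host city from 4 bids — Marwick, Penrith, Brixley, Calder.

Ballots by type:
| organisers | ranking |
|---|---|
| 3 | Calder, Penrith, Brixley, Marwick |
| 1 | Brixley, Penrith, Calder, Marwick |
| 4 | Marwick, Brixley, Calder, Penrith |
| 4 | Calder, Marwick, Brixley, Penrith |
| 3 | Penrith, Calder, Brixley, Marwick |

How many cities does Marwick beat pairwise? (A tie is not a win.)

2

Marwick against each rival (15 organisers):
Marwick–Penrith: Marwick 8–7.
Marwick vs Brixley: Marwick wins 8–7.
Marwick vs Calder: Calder wins 11–4.
Marwick beats Penrith, Brixley; loses to Calder — 2 pairwise wins.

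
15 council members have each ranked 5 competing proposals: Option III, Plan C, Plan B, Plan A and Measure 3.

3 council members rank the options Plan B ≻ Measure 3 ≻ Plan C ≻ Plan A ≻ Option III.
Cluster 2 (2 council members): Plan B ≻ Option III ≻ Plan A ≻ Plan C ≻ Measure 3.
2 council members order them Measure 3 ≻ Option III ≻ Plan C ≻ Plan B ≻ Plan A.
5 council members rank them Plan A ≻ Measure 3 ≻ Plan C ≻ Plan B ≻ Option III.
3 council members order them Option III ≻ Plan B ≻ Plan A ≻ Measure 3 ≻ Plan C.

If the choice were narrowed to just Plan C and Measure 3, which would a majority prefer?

Measure 3

Ballots ranking Plan C above Measure 3: 2.
Ballots ranking Measure 3 above Plan C: 15 − 2 = 13.
Measure 3 wins the head-to-head 13–2.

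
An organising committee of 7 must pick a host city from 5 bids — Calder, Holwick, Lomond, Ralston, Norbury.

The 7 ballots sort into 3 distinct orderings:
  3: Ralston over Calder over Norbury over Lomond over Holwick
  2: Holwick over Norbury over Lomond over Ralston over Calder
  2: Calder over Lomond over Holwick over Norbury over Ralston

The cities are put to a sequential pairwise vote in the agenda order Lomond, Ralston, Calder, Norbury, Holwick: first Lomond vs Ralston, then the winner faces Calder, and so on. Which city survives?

Calder

Round 1: Lomond vs Ralston — 4–3, Lomond advances.
Round 2: Lomond vs Calder — 2–5, Calder advances.
Round 3: Calder vs Norbury — 5–2, Calder advances.
Round 4: Calder vs Holwick — 5–2, Calder advances.
The agenda winner is Calder.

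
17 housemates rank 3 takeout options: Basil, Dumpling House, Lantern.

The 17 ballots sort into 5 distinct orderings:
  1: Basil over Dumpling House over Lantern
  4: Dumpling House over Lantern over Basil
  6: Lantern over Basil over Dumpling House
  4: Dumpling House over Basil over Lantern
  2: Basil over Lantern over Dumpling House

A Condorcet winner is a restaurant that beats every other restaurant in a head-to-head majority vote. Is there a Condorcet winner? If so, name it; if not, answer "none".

none

Pairwise majorities:
Basil vs Dumpling House: Basil is ranked higher on 1+6+2 = 9 ballots, Dumpling House on 8. Basil wins 9–8.
Basil vs Lantern: 1+4+2 = 7 for Basil, 10 for Lantern — Lantern by 10–7.
Dumpling House vs Lantern: 1+4+4 = 9 for Dumpling House, 8 for Lantern — Dumpling House by 9–8.
Each restaurant drops at least one matchup (Basil loses to Lantern; Dumpling House loses to Basil; Lantern loses to Dumpling House); the cycle Basil beats Dumpling House beats Lantern beats Basil rules out a Condorcet winner.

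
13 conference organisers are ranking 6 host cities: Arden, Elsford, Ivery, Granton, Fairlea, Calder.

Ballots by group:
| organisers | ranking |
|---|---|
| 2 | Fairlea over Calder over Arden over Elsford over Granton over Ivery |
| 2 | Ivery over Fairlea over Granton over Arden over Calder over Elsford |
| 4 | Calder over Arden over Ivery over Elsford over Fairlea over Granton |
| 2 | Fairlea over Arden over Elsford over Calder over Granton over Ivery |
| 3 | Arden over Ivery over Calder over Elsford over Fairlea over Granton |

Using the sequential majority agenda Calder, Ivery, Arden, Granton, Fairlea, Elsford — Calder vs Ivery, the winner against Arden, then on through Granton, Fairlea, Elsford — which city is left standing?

Round 1: Calder vs Ivery — 8–5, Calder advances.
Round 2: Calder vs Arden — 6–7, Arden advances.
Round 3: Arden vs Granton — 11–2, Arden advances.
Round 4: Arden vs Fairlea — 7–6, Arden advances.
Round 5: Arden vs Elsford — 13–0, Arden advances.
The agenda winner is Arden.

Arden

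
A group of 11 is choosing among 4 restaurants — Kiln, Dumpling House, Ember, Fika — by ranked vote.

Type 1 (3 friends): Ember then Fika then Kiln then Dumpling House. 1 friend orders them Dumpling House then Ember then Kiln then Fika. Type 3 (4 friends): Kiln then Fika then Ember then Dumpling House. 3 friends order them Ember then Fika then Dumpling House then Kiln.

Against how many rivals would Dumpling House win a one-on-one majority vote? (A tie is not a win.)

Dumpling House against each rival (11 friends):
Dumpling House vs Kiln: 1+3 = 4 for Dumpling House, 7 for Kiln — Kiln by 7–4.
Dumpling House vs Ember: 1 to 10, Ember.
Dumpling House vs Fika: Dumpling House preferred on 1 ballot; Fika wins 10–1.
Dumpling House beats no one; loses to Kiln, Ember, Fika — 0 pairwise wins.

0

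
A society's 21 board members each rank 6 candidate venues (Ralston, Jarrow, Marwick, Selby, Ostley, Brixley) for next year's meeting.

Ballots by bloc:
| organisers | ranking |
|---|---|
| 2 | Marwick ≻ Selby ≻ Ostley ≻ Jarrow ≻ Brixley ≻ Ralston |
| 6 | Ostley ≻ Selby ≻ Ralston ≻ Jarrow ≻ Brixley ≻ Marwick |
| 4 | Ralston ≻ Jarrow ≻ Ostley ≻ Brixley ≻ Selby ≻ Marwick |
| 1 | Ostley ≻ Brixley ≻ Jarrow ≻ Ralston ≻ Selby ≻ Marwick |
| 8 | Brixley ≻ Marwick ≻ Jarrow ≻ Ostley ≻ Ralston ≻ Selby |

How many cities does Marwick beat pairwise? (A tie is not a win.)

Marwick against each rival (21 organisers):
Marwick vs Ralston: Ralston wins 11–10.
Marwick vs Jarrow: Jarrow wins 11–10.
Marwick–Selby: Selby 11–10.
Marwick vs Ostley: Marwick preferred on 2+8 = 10 ballots; Ostley wins 11–10.
Marwick vs Brixley: Marwick preferred on 2 ballots; Brixley wins 19–2.
Marwick beats no one; loses to Ralston, Jarrow, Selby, Ostley, Brixley — 0 pairwise wins.

0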